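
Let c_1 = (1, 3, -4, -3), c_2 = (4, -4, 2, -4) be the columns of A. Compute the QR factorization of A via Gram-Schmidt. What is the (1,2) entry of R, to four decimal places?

c_1 = (1, 3, -4, -3); ‖c_1‖ = 5.9161, so e_1 = (0.1690, 0.5071, -0.6761, -0.5071).
r_{12} = e_1·c_2 = -0.6761.

r_{12} = -0.6761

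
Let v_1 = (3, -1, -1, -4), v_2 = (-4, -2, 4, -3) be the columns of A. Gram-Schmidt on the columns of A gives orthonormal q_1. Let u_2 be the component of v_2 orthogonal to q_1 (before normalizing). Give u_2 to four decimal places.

u_2 = (-3.7778, -2.0741, 3.9259, -3.2963)

q_1 = v_1/‖v_1‖ = (3, -1, -1, -4)/5.1962 = (0.5774, -0.1925, -0.1925, -0.7698).
r_{12} = q_1·v_2 = -0.3849.
u_2 = v_2 + 0.3849·q_1 = (-3.7778, -2.0741, 3.9259, -3.2963).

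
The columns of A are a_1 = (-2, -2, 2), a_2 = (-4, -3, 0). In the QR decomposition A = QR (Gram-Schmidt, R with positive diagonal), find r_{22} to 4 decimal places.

r_{22} = 2.9439

a_1 = (-2, -2, 2); ‖a_1‖ = 3.4641, so q_1 = (-0.5774, -0.5774, 0.5774).
q_1·a_2 = (-0.5774)·(-4) + (-0.5774)·(-3) + 0.5774·0 = 4.0415.
u_2 = a_2 − 4.0415·q_1 = (-1.6667, -0.6667, -2.3333).
r_{22} = ‖u_2‖ = 2.9439.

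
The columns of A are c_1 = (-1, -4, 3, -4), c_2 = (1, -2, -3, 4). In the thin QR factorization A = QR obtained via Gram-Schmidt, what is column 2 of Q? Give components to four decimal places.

c_1 = (-1, -4, 3, -4); ‖c_1‖ = 6.4807, so q_1 = (-0.1543, -0.6172, 0.4629, -0.6172).
q_1·c_2 = (-0.1543)·1 + (-0.6172)·(-2) + 0.4629·(-3) + (-0.6172)·4 = -2.7775.
u_2 = c_2 + 2.7775·q_1 = (0.5714, -3.7143, -1.7143, 2.2857).
‖u_2‖ = 4.7208, so q_2 = (0.1210, -0.7868, -0.3631, 0.4842).

q_2 = (0.1210, -0.7868, -0.3631, 0.4842)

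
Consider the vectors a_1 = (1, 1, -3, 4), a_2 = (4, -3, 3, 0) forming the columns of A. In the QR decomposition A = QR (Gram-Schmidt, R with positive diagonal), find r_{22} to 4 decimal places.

a_1 = (1, 1, -3, 4); ‖a_1‖ = 5.1962, so e_1 = (0.1925, 0.1925, -0.5774, 0.7698).
e_1·a_2 = 0.1925·4 + 0.1925·(-3) + (-0.5774)·3 + 0.7698·0 = -1.5396.
u_2 = a_2 + 1.5396·e_1 = (4.2963, -2.7037, 2.1111, 1.1852).
r_{22} = ‖u_2‖ = 5.6240.

r_{22} = 5.6240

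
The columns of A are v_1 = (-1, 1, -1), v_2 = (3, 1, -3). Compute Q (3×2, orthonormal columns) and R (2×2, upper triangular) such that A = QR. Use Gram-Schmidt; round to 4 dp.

Q = [[-0.5774, 0.7715], [0.5774, 0.1543], [-0.5774, -0.6172]], R = [[1.7321, 0.5774], [0.0000, 4.3205]]

v_1 = (-1, 1, -1); ‖v_1‖ = 1.7321, so e_1 = (-0.5774, 0.5774, -0.5774).
e_1·v_2 = (-0.5774)·3 + 0.5774·1 + (-0.5774)·(-3) = 0.5774.
u_2 = v_2 − 0.5774·e_1 = (3.3333, 0.6667, -2.6667).
‖u_2‖ = 4.3205, so e_2 = (0.7715, 0.1543, -0.6172).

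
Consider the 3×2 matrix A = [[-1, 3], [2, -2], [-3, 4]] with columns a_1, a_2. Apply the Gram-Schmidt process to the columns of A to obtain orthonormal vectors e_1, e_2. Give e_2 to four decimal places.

a_1 = (-1, 2, -3); ‖a_1‖ = 3.7417, so e_1 = (-0.2673, 0.5345, -0.8018).
e_1·a_2 = (-0.2673)·3 + 0.5345·(-2) + (-0.8018)·4 = -5.0780.
u_2 = a_2 + 5.0780·e_1 = (1.6429, 0.7143, -0.0714).
‖u_2‖ = 1.7928, so e_2 = (0.9163, 0.3984, -0.0398).

e_2 = (0.9163, 0.3984, -0.0398)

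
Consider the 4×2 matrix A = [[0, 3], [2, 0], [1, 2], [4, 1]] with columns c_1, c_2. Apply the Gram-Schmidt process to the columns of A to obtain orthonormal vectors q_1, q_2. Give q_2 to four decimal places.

q_2 = (0.8559, -0.1630, 0.4891, -0.0408)

q_1 = c_1/‖c_1‖ = (0, 2, 1, 4)/4.5826 = (0.0000, 0.4364, 0.2182, 0.8729).
r_{12} = q_1·c_2 = 1.3093.
u_2 = c_2 − 1.3093·q_1 = (3.0000, -0.5714, 1.7143, -0.1429).
‖u_2‖ = 3.5051, so q_2 = (0.8559, -0.1630, 0.4891, -0.0408).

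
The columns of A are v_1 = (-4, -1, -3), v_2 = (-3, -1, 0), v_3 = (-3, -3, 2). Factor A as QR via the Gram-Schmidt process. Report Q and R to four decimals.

Q = [[-0.7845, -0.5345, 0.3145], [-0.1961, -0.2673, -0.9435], [-0.5883, 0.8018, -0.1048]], R = [[5.0990, 2.5495, 1.7650], [0.0000, 1.8708, 4.0089], [0.0000, 0.0000, 1.6773]]

v_1 = (-4, -1, -3); ‖v_1‖ = 5.0990, so e_1 = (-0.7845, -0.1961, -0.5883).
e_1·v_2 = (-0.7845)·(-3) + (-0.1961)·(-1) + (-0.5883)·0 = 2.5495.
u_2 = v_2 − 2.5495·e_1 = (-1.0000, -0.5000, 1.5000).
‖u_2‖ = 1.8708, so e_2 = (-0.5345, -0.2673, 0.8018).
e_1·v_3 = (-0.7845)·(-3) + (-0.1961)·(-3) + (-0.5883)·2 = 1.7650; e_2·v_3 = (-0.5345)·(-3) + (-0.2673)·(-3) + 0.8018·2 = 4.0089.
u_3 = v_3 − 1.7650·e_1 − 4.0089·e_2 = (0.5275, -1.5824, -0.1758).
‖u_3‖ = 1.6773, so e_3 = (0.3145, -0.9435, -0.1048).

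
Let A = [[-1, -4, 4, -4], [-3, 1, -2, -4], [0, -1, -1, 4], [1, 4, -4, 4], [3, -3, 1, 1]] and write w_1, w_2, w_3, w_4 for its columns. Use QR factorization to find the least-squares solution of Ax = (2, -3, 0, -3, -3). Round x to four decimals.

x = (-1.0063, 0.9051, 2.0063, 0.7278)

e_1 = w_1/‖w_1‖ = (-1, -3, 0, 1, 3)/4.4721 = (-0.2236, -0.6708, 0.0000, 0.2236, 0.6708).
r_{12} = e_1·w_2 = -0.8944.
u_2 = w_2 + 0.8944·e_1 = (-4.2000, 0.4000, -1.0000, 4.2000, -2.4000).
‖u_2‖ = 6.4962, so e_2 = (-0.6465, 0.0616, -0.1539, 0.6465, -0.3694).
r_{13} = e_1·w_3 = 0.2236; r_{23} = e_2·w_3 = -5.5110.
u_3 = w_3 − 0.2236·e_1 + 5.5110·e_2 = (0.4870, -1.5107, -1.8483, -0.4870, -1.1860).
‖u_3‖ = 2.7531, so e_3 = (0.1769, -0.5487, -0.6714, -0.1769, -0.4308).
r_{14} = e_1·w_4 = 5.1430; r_{24} = e_2·w_4 = 3.9408; r_{34} = e_3·w_4 = -2.3365.
u_4 = w_4 − 5.1430·e_1 − 3.9408·e_2 + 2.3365·e_3 = (0.1111, -2.0747, 3.0380, -0.1111, -2.0006).
‖u_4‖ = 4.1906, so e_4 = (0.0265, -0.4951, 0.7250, -0.0265, -0.4774).
Qᵀb = (-1.1180, -2.3091, 3.8230, 3.0501).
Back-substitute: x_4 = 3.0501/4.1906 = 0.7278.
x_3 = (3.8230 + 2.3365·0.7278)/2.7531 = 2.0063.
x_2 = (-2.3091 + 5.5110·2.0063 − 3.9408·0.7278)/6.4962 = 0.9051.
x_1 = (-1.1180 + 0.8944·0.9051 − 0.2236·2.0063 − 5.1430·0.7278)/4.4721 = -1.0063.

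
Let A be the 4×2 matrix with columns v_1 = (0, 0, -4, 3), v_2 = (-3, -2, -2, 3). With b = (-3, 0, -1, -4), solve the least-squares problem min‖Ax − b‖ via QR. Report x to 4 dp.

x = (-0.5291, 0.3075)

q_1 = v_1/‖v_1‖ = (0, 0, -4, 3)/5.0000 = (0.0000, 0.0000, -0.8000, 0.6000).
r_{12} = q_1·v_2 = 3.4000.
u_2 = v_2 − 3.4000·q_1 = (-3.0000, -2.0000, 0.7200, 0.9600).
‖u_2‖ = 3.8000, so q_2 = (-0.7895, -0.5263, 0.1895, 0.2526).
Qᵀb = (-1.6000, 1.1684).
Back-substitute: x_2 = 1.1684/3.8000 = 0.3075.
x_1 = (-1.6000 − 3.4000·0.3075)/5.0000 = -0.5291.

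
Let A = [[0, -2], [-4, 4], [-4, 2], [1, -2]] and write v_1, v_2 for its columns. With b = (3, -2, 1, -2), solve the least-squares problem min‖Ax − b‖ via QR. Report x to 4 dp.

x = (-0.6129, -0.8548)

e_1 = v_1/‖v_1‖ = (0, -4, -4, 1)/5.7446 = (0.0000, -0.6963, -0.6963, 0.1741).
r_{12} = e_1·v_2 = -4.5260.
u_2 = v_2 + 4.5260·e_1 = (-2.0000, 0.8485, -1.1515, -1.2121).
‖u_2‖ = 2.7414, so e_2 = (-0.7296, 0.3095, -0.4200, -0.4422).
Qᵀb = (0.3482, -2.3434).
Back-substitute: x_2 = -2.3434/2.7414 = -0.8548.
x_1 = (0.3482 + 4.5260·(-0.8548))/5.7446 = -0.6129.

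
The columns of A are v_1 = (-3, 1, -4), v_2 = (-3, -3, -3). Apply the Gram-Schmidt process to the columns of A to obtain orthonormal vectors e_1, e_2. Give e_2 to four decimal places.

v_1 = (-3, 1, -4); ‖v_1‖ = 5.0990, so e_1 = (-0.5883, 0.1961, -0.7845).
e_1·v_2 = (-0.5883)·(-3) + 0.1961·(-3) + (-0.7845)·(-3) = 3.5301.
u_2 = v_2 − 3.5301·e_1 = (-0.9231, -3.6923, -0.2308).
‖u_2‖ = 3.8129, so e_2 = (-0.2421, -0.9684, -0.0605).

e_2 = (-0.2421, -0.9684, -0.0605)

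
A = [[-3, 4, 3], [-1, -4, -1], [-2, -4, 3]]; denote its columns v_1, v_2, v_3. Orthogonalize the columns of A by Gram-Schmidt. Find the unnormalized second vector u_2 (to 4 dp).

v_1 = (-3, -1, -2); ‖v_1‖ = 3.7417, so q_1 = (-0.8018, -0.2673, -0.5345).
q_1·v_2 = (-0.8018)·4 + (-0.2673)·(-4) + (-0.5345)·(-4) = 0.0000.
u_2 = v_2 + 0.0000·q_1 = (4.0000, -4.0000, -4.0000).

u_2 = (4.0000, -4.0000, -4.0000)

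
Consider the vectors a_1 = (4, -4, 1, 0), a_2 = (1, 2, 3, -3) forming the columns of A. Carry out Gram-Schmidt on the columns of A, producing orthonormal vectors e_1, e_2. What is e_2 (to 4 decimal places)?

a_1 = (4, -4, 1, 0); ‖a_1‖ = 5.7446, so e_1 = (0.6963, -0.6963, 0.1741, 0.0000).
e_1·a_2 = 0.6963·1 + (-0.6963)·2 + 0.1741·3 + 0.0000·(-3) = -0.1741.
u_2 = a_2 + 0.1741·e_1 = (1.1212, 1.8788, 3.0303, -3.0000).
‖u_2‖ = 4.7927, so e_2 = (0.2339, 0.3920, 0.6323, -0.6260).

e_2 = (0.2339, 0.3920, 0.6323, -0.6260)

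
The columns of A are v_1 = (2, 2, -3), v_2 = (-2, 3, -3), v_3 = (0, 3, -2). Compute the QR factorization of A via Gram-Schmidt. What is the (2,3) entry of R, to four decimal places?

q_1 = v_1/‖v_1‖ = (2, 2, -3)/4.1231 = (0.4851, 0.4851, -0.7276).
r_{12} = q_1·v_2 = 2.6679.
u_2 = v_2 − 2.6679·q_1 = (-3.2941, 1.7059, -1.0588).
‖u_2‖ = 3.8578, so q_2 = (-0.8539, 0.4422, -0.2745).
r_{23} = q_2·v_3 = 1.8755.

r_{23} = 1.8755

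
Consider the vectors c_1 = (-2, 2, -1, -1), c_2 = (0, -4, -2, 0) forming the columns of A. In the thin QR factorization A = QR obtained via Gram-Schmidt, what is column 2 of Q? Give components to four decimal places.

c_1 = (-2, 2, -1, -1); ‖c_1‖ = 3.1623, so q_1 = (-0.6325, 0.6325, -0.3162, -0.3162).
q_1·c_2 = (-0.6325)·0 + 0.6325·(-4) + (-0.3162)·(-2) + (-0.3162)·0 = -1.8974.
u_2 = c_2 + 1.8974·q_1 = (-1.2000, -2.8000, -2.6000, -0.6000).
‖u_2‖ = 4.0497, so q_2 = (-0.2963, -0.6914, -0.6420, -0.1482).

q_2 = (-0.2963, -0.6914, -0.6420, -0.1482)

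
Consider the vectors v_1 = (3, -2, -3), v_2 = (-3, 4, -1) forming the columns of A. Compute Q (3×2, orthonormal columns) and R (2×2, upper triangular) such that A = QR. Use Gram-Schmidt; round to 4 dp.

Q = [[0.6396, -0.2639], [-0.4264, 0.6597], [-0.6396, -0.7037]], R = [[4.6904, -2.9848], [0.0000, 4.1341]]

v_1 = (3, -2, -3); ‖v_1‖ = 4.6904, so e_1 = (0.6396, -0.4264, -0.6396).
e_1·v_2 = 0.6396·(-3) + (-0.4264)·4 + (-0.6396)·(-1) = -2.9848.
u_2 = v_2 + 2.9848·e_1 = (-1.0909, 2.7273, -2.9091).
‖u_2‖ = 4.1341, so e_2 = (-0.2639, 0.6597, -0.7037).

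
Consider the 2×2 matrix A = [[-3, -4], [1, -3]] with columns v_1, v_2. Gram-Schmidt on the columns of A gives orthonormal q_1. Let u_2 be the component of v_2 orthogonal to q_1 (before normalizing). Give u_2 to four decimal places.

v_1 = (-3, 1); ‖v_1‖ = 3.1623, so q_1 = (-0.9487, 0.3162).
q_1·v_2 = (-0.9487)·(-4) + 0.3162·(-3) = 2.8460.
u_2 = v_2 − 2.8460·q_1 = (-1.3000, -3.9000).

u_2 = (-1.3000, -3.9000)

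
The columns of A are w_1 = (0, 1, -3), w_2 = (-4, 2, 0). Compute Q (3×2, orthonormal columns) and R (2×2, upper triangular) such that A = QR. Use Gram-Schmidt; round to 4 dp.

Q = [[0.0000, -0.9035], [0.3162, 0.4066], [-0.9487, 0.1355]], R = [[3.1623, 0.6325], [0.0000, 4.4272]]

e_1 = w_1/‖w_1‖ = (0, 1, -3)/3.1623 = (0.0000, 0.3162, -0.9487).
r_{12} = e_1·w_2 = 0.6325.
u_2 = w_2 − 0.6325·e_1 = (-4.0000, 1.8000, 0.6000).
‖u_2‖ = 4.4272, so e_2 = (-0.9035, 0.4066, 0.1355).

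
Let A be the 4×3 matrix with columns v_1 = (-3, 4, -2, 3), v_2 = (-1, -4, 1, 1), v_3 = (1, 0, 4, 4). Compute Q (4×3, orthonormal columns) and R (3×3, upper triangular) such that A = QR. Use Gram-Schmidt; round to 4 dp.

Q = [[-0.4867, -0.4993, 0.3714], [0.6489, -0.7017, 0.2231], [-0.3244, 0.0945, 0.7141], [0.4867, 0.4993, 0.5499]], R = [[6.1644, -1.9467, 0.1622], [0.0000, 3.9001, 1.8758], [0.0000, 0.0000, 5.4272]]

e_1 = v_1/‖v_1‖ = (-3, 4, -2, 3)/6.1644 = (-0.4867, 0.6489, -0.3244, 0.4867).
r_{12} = e_1·v_2 = -1.9467.
u_2 = v_2 + 1.9467·e_1 = (-1.9474, -2.7368, 0.3684, 1.9474).
‖u_2‖ = 3.9001, so e_2 = (-0.4993, -0.7017, 0.0945, 0.4993).
r_{13} = e_1·v_3 = 0.1622; r_{23} = e_2·v_3 = 1.8758.
u_3 = v_3 − 0.1622·e_1 − 1.8758·e_2 = (2.0156, 1.2111, 3.8754, 2.9844).
‖u_3‖ = 5.4272, so e_3 = (0.3714, 0.2231, 0.7141, 0.5499).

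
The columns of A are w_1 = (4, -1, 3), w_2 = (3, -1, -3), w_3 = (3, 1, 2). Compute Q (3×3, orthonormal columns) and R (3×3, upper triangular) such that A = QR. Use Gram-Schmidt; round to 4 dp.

e_1 = w_1/‖w_1‖ = (4, -1, 3)/5.0990 = (0.7845, -0.1961, 0.5883).
r_{12} = e_1·w_2 = 0.7845.
u_2 = w_2 − 0.7845·e_1 = (2.3846, -0.8462, -3.4615).
‖u_2‖ = 4.2877, so e_2 = (0.5561, -0.1973, -0.8073).
r_{13} = e_1·w_3 = 3.3340; r_{23} = e_2·w_3 = -0.1435.
u_3 = w_3 − 3.3340·e_1 + 0.1435·e_2 = (0.4644, 1.6255, -0.0774).
‖u_3‖ = 1.6923, so e_3 = (0.2744, 0.9605, -0.0457).

Q = [[0.7845, 0.5561, 0.2744], [-0.1961, -0.1973, 0.9605], [0.5883, -0.8073, -0.0457]], R = [[5.0990, 0.7845, 3.3340], [0.0000, 4.2877, -0.1435], [0.0000, 0.0000, 1.6923]]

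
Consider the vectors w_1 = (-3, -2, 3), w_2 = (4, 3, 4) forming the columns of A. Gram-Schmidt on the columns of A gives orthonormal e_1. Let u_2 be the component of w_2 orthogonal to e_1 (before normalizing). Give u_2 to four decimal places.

u_2 = (3.1818, 2.4545, 4.8182)

e_1 = w_1/‖w_1‖ = (-3, -2, 3)/4.6904 = (-0.6396, -0.4264, 0.6396).
r_{12} = e_1·w_2 = -1.2792.
u_2 = w_2 + 1.2792·e_1 = (3.1818, 2.4545, 4.8182).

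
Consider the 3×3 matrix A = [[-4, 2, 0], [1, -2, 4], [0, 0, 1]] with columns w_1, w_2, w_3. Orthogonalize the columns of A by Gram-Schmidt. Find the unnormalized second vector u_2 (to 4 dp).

u_2 = (-0.3529, -1.4118, 0.0000)

e_1 = w_1/‖w_1‖ = (-4, 1, 0)/4.1231 = (-0.9701, 0.2425, 0.0000).
r_{12} = e_1·w_2 = -2.4254.
u_2 = w_2 + 2.4254·e_1 = (-0.3529, -1.4118, 0.0000).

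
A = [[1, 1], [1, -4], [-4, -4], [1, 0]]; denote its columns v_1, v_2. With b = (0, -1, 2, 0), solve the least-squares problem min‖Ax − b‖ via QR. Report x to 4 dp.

v_1 = (1, 1, -4, 1); ‖v_1‖ = 4.3589, so q_1 = (0.2294, 0.2294, -0.9177, 0.2294).
q_1·v_2 = 0.2294·1 + 0.2294·(-4) + (-0.9177)·(-4) + 0.2294·0 = 2.9824.
u_2 = v_2 − 2.9824·q_1 = (0.3158, -4.6842, -1.2632, -0.6842).
‖u_2‖ = 4.9097, so q_2 = (0.0643, -0.9541, -0.2573, -0.1394).
Qᵀb = (-2.0647, 0.4395).
Back-substitute: x_2 = 0.4395/4.9097 = 0.0895.
x_1 = (-2.0647 − 2.9824·0.0895)/4.3589 = -0.5349.

x = (-0.5349, 0.0895)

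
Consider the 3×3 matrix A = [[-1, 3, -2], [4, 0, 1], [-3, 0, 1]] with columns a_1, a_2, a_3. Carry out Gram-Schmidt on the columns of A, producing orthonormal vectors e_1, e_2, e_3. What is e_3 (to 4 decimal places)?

a_1 = (-1, 4, -3); ‖a_1‖ = 5.0990, so e_1 = (-0.1961, 0.7845, -0.5883).
e_1·a_2 = (-0.1961)·3 + 0.7845·0 + (-0.5883)·0 = -0.5883.
u_2 = a_2 + 0.5883·e_1 = (2.8846, 0.4615, -0.3462).
‖u_2‖ = 2.9417, so e_2 = (0.9806, 0.1569, -0.1177).
e_1·a_3 = (-0.1961)·(-2) + 0.7845·1 + (-0.5883)·1 = 0.5883; e_2·a_3 = 0.9806·(-2) + 0.1569·1 + (-0.1177)·1 = -1.9219.
u_3 = a_3 − 0.5883·e_1 + 1.9219·e_2 = (0.0000, 0.8400, 1.1200).
‖u_3‖ = 1.4000, so e_3 = (0.0000, 0.6000, 0.8000).

e_3 = (0.0000, 0.6000, 0.8000)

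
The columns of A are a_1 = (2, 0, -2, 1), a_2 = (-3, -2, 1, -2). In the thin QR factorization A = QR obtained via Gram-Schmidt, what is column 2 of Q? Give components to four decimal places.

e_2 = (-0.2963, -0.7620, -0.4657, -0.3387)

a_1 = (2, 0, -2, 1); ‖a_1‖ = 3.0000, so e_1 = (0.6667, 0.0000, -0.6667, 0.3333).
e_1·a_2 = 0.6667·(-3) + 0.0000·(-2) + (-0.6667)·1 + 0.3333·(-2) = -3.3333.
u_2 = a_2 + 3.3333·e_1 = (-0.7778, -2.0000, -1.2222, -0.8889).
‖u_2‖ = 2.6247, so e_2 = (-0.2963, -0.7620, -0.4657, -0.3387).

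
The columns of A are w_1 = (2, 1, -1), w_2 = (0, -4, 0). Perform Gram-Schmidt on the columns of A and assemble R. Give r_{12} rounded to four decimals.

r_{12} = -1.6330

e_1 = w_1/‖w_1‖ = (2, 1, -1)/2.4495 = (0.8165, 0.4082, -0.4082).
r_{12} = e_1·w_2 = -1.6330.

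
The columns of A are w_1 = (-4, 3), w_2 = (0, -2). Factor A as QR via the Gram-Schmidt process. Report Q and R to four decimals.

Q = [[-0.8000, -0.6000], [0.6000, -0.8000]], R = [[5.0000, -1.2000], [0.0000, 1.6000]]

w_1 = (-4, 3); ‖w_1‖ = 5.0000, so q_1 = (-0.8000, 0.6000).
q_1·w_2 = (-0.8000)·0 + 0.6000·(-2) = -1.2000.
u_2 = w_2 + 1.2000·q_1 = (-0.9600, -1.2800).
‖u_2‖ = 1.6000, so q_2 = (-0.6000, -0.8000).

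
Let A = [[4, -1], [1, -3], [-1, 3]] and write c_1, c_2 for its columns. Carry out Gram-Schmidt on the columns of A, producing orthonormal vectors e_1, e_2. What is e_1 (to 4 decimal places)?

e_1 = (0.9428, 0.2357, -0.2357)

c_1 = (4, 1, -1); ‖c_1‖ = 4.2426, so e_1 = (0.9428, 0.2357, -0.2357).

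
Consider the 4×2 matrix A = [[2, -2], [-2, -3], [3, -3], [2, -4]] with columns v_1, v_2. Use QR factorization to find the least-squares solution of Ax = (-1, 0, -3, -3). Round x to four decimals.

x = (-0.5253, 0.3979)

v_1 = (2, -2, 3, 2); ‖v_1‖ = 4.5826, so q_1 = (0.4364, -0.4364, 0.6547, 0.4364).
q_1·v_2 = 0.4364·(-2) + (-0.4364)·(-3) + 0.6547·(-3) + 0.4364·(-4) = -3.2733.
u_2 = v_2 + 3.2733·q_1 = (-0.5714, -4.4286, -0.8571, -2.5714).
‖u_2‖ = 5.2236, so q_2 = (-0.1094, -0.8478, -0.1641, -0.4923).
Qᵀb = (-3.7097, 2.0785).
Back-substitute: x_2 = 2.0785/5.2236 = 0.3979.
x_1 = (-3.7097 + 3.2733·0.3979)/4.5826 = -0.5253.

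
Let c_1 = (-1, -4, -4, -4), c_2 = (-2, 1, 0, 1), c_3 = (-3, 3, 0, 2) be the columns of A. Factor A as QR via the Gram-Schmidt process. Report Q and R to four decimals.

c_1 = (-1, -4, -4, -4); ‖c_1‖ = 7.0000, so q_1 = (-0.1429, -0.5714, -0.5714, -0.5714).
q_1·c_2 = (-0.1429)·(-2) + (-0.5714)·1 + (-0.5714)·0 + (-0.5714)·1 = -0.8571.
u_2 = c_2 + 0.8571·q_1 = (-2.1224, 0.5102, -0.4898, 0.5102).
‖u_2‖ = 2.2946, so q_2 = (-0.9250, 0.2223, -0.2135, 0.2223).
q_1·c_3 = (-0.1429)·(-3) + (-0.5714)·3 + (-0.5714)·0 + (-0.5714)·2 = -2.4286; q_2·c_3 = (-0.9250)·(-3) + 0.2223·3 + (-0.2135)·0 + 0.2223·2 = 3.8866.
u_3 = c_3 + 2.4286·q_1 − 3.8866·q_2 = (0.2481, 0.7481, -0.5581, -0.2519).
‖u_3‖ = 0.9981, so q_3 = (0.2485, 0.7495, -0.5592, -0.2524).

Q = [[-0.1429, -0.9250, 0.2485], [-0.5714, 0.2223, 0.7495], [-0.5714, -0.2135, -0.5592], [-0.5714, 0.2223, -0.2524]], R = [[7.0000, -0.8571, -2.4286], [0.0000, 2.2946, 3.8866], [0.0000, 0.0000, 0.9981]]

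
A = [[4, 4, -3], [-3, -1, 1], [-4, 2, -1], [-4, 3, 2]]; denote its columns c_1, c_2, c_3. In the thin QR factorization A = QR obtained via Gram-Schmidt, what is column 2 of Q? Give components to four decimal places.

c_1 = (4, -3, -4, -4); ‖c_1‖ = 7.5498, so q_1 = (0.5298, -0.3974, -0.5298, -0.5298).
q_1·c_2 = 0.5298·4 + (-0.3974)·(-1) + (-0.5298)·2 + (-0.5298)·3 = -0.1325.
u_2 = c_2 + 0.1325·q_1 = (4.0702, -1.0526, 1.9298, 2.9298).
‖u_2‖ = 5.4756, so q_2 = (0.7433, -0.1922, 0.3524, 0.5351).

q_2 = (0.7433, -0.1922, 0.3524, 0.5351)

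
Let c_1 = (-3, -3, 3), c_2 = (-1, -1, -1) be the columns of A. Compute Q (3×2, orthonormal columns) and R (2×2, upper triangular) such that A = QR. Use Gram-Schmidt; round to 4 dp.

Q = [[-0.5774, -0.4082], [-0.5774, -0.4082], [0.5774, -0.8165]], R = [[5.1962, 0.5774], [0.0000, 1.6330]]

c_1 = (-3, -3, 3); ‖c_1‖ = 5.1962, so q_1 = (-0.5774, -0.5774, 0.5774).
q_1·c_2 = (-0.5774)·(-1) + (-0.5774)·(-1) + 0.5774·(-1) = 0.5774.
u_2 = c_2 − 0.5774·q_1 = (-0.6667, -0.6667, -1.3333).
‖u_2‖ = 1.6330, so q_2 = (-0.4082, -0.4082, -0.8165).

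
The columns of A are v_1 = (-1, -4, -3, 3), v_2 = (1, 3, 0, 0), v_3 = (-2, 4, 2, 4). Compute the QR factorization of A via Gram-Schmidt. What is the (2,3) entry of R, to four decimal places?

q_1 = v_1/‖v_1‖ = (-1, -4, -3, 3)/5.9161 = (-0.1690, -0.6761, -0.5071, 0.5071).
r_{12} = q_1·v_2 = -2.1974.
u_2 = v_2 + 2.1974·q_1 = (0.6286, 1.5143, -1.1143, 1.1143).
‖u_2‖ = 2.2741, so q_2 = (0.2764, 0.6659, -0.4900, 0.4900).
r_{23} = q_2·v_3 = 3.0907.

r_{23} = 3.0907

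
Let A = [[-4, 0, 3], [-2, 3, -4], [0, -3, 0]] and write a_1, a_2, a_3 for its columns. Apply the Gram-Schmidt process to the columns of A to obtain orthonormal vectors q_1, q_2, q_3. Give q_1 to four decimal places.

a_1 = (-4, -2, 0); ‖a_1‖ = 4.4721, so q_1 = (-0.8944, -0.4472, 0.0000).

q_1 = (-0.8944, -0.4472, 0.0000)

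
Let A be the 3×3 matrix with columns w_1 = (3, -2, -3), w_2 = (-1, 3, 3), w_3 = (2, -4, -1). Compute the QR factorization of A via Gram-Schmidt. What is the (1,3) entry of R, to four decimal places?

w_1 = (3, -2, -3); ‖w_1‖ = 4.6904, so q_1 = (0.6396, -0.4264, -0.6396).
r_{13} = q_1·w_3 = 3.6244.

r_{13} = 3.6244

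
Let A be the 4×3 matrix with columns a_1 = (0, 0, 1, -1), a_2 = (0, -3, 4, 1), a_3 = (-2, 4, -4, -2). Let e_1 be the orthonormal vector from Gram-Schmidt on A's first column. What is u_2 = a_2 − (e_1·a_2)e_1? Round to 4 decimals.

u_2 = (0.0000, -3.0000, 2.5000, 2.5000)

e_1 = a_1/‖a_1‖ = (0, 0, 1, -1)/1.4142 = (0.0000, 0.0000, 0.7071, -0.7071).
r_{12} = e_1·a_2 = 2.1213.
u_2 = a_2 − 2.1213·e_1 = (0.0000, -3.0000, 2.5000, 2.5000).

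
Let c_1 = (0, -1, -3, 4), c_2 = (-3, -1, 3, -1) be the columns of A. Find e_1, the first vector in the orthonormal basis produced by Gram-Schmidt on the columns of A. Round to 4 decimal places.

e_1 = (0.0000, -0.1961, -0.5883, 0.7845)

c_1 = (0, -1, -3, 4); ‖c_1‖ = 5.0990, so e_1 = (0.0000, -0.1961, -0.5883, 0.7845).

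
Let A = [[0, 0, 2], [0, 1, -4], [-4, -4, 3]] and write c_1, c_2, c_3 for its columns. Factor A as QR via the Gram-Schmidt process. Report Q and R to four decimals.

c_1 = (0, 0, -4); ‖c_1‖ = 4.0000, so e_1 = (0.0000, 0.0000, -1.0000).
e_1·c_2 = 0.0000·0 + 0.0000·1 + (-1.0000)·(-4) = 4.0000.
u_2 = c_2 − 4.0000·e_1 = (0.0000, 1.0000, 0.0000).
‖u_2‖ = 1.0000, so e_2 = (0.0000, 1.0000, 0.0000).
e_1·c_3 = 0.0000·2 + 0.0000·(-4) + (-1.0000)·3 = -3.0000; e_2·c_3 = 0.0000·2 + 1.0000·(-4) + 0.0000·3 = -4.0000.
u_3 = c_3 + 3.0000·e_1 + 4.0000·e_2 = (2.0000, 0.0000, 0.0000).
‖u_3‖ = 2.0000, so e_3 = (1.0000, 0.0000, 0.0000).

Q = [[0.0000, 0.0000, 1.0000], [0.0000, 1.0000, 0.0000], [-1.0000, 0.0000, 0.0000]], R = [[4.0000, 4.0000, -3.0000], [0.0000, 1.0000, -4.0000], [0.0000, 0.0000, 2.0000]]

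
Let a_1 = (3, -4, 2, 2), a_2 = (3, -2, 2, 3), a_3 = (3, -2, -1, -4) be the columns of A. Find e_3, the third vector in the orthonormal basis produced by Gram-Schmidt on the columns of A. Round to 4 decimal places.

a_1 = (3, -4, 2, 2); ‖a_1‖ = 5.7446, so e_1 = (0.5222, -0.6963, 0.3482, 0.3482).
e_1·a_2 = 0.5222·3 + (-0.6963)·(-2) + 0.3482·2 + 0.3482·3 = 4.7001.
u_2 = a_2 − 4.7001·e_1 = (0.5455, 1.2727, 0.3636, 1.3636).
‖u_2‖ = 1.9771, so e_2 = (0.2759, 0.6437, 0.1839, 0.6897).
e_1·a_3 = 0.5222·3 + (-0.6963)·(-2) + 0.3482·(-1) + 0.3482·(-4) = 1.2185; e_2·a_3 = 0.2759·3 + 0.6437·(-2) + 0.1839·(-1) + 0.6897·(-4) = -3.4025.
u_3 = a_3 − 1.2185·e_1 + 3.4025·e_2 = (3.3023, 1.0388, -0.7984, -2.0775).
‖u_3‖ = 4.1156, so e_3 = (0.8024, 0.2524, -0.1940, -0.5048).

e_3 = (0.8024, 0.2524, -0.1940, -0.5048)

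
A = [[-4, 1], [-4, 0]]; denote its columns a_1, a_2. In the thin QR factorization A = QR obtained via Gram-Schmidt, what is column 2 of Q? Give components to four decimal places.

q_1 = a_1/‖a_1‖ = (-4, -4)/5.6569 = (-0.7071, -0.7071).
r_{12} = q_1·a_2 = -0.7071.
u_2 = a_2 + 0.7071·q_1 = (0.5000, -0.5000).
‖u_2‖ = 0.7071, so q_2 = (0.7071, -0.7071).

q_2 = (0.7071, -0.7071)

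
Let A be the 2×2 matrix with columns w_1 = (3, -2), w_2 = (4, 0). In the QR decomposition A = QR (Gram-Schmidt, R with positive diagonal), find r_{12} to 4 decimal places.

r_{12} = 3.3282

w_1 = (3, -2); ‖w_1‖ = 3.6056, so q_1 = (0.8321, -0.5547).
r_{12} = q_1·w_2 = 3.3282.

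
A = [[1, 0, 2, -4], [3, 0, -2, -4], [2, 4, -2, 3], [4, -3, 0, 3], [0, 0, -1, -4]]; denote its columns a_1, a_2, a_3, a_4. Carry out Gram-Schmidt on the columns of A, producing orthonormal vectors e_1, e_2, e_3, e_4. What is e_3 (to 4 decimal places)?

e_3 = (0.8453, -0.3839, 0.0418, 0.0557, -0.3650)

a_1 = (1, 3, 2, 4, 0); ‖a_1‖ = 5.4772, so e_1 = (0.1826, 0.5477, 0.3651, 0.7303, 0.0000).
e_1·a_2 = 0.1826·0 + 0.5477·0 + 0.3651·4 + 0.7303·(-3) + 0.0000·0 = -0.7303.
u_2 = a_2 + 0.7303·e_1 = (0.1333, 0.4000, 4.2667, -2.4667, 0.0000).
‖u_2‖ = 4.9464, so e_2 = (0.0270, 0.0809, 0.8626, -0.4987, 0.0000).
e_1·a_3 = 0.1826·2 + 0.5477·(-2) + 0.3651·(-2) + 0.7303·0 + 0.0000·(-1) = -1.4606; e_2·a_3 = 0.0270·2 + 0.0809·(-2) + 0.8626·(-2) + (-0.4987)·0 + 0.0000·(-1) = -1.8330.
u_3 = a_3 + 1.4606·e_1 + 1.8330·e_2 = (2.3161, -1.0518, 0.1144, 0.1526, -1.0000).
‖u_3‖ = 2.7399, so e_3 = (0.8453, -0.3839, 0.0418, 0.0557, -0.3650).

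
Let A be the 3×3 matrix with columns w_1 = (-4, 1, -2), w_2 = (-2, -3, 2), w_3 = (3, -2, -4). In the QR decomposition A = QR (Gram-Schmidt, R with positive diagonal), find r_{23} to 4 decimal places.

w_1 = (-4, 1, -2); ‖w_1‖ = 4.5826, so e_1 = (-0.8729, 0.2182, -0.4364).
e_1·w_2 = (-0.8729)·(-2) + 0.2182·(-3) + (-0.4364)·2 = 0.2182.
u_2 = w_2 − 0.2182·e_1 = (-1.8095, -3.0476, 2.0952).
‖u_2‖ = 4.1173, so e_2 = (-0.4395, -0.7402, 0.5089).
r_{23} = e_2·w_3 = -1.8736.

r_{23} = -1.8736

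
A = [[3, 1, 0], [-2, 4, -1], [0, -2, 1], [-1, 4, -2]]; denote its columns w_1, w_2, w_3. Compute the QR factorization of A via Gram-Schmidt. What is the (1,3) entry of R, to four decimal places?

w_1 = (3, -2, 0, -1); ‖w_1‖ = 3.7417, so q_1 = (0.8018, -0.5345, 0.0000, -0.2673).
r_{13} = q_1·w_3 = 1.0690.

r_{13} = 1.0690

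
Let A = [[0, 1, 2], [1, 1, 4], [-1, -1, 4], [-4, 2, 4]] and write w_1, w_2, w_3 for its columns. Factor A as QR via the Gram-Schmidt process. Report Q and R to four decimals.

w_1 = (0, 1, -1, -4); ‖w_1‖ = 4.2426, so q_1 = (0.0000, 0.2357, -0.2357, -0.9428).
q_1·w_2 = 0.0000·1 + 0.2357·1 + (-0.2357)·(-1) + (-0.9428)·2 = -1.4142.
u_2 = w_2 + 1.4142·q_1 = (1.0000, 1.3333, -1.3333, 0.6667).
‖u_2‖ = 2.2361, so q_2 = (0.4472, 0.5963, -0.5963, 0.2981).
q_1·w_3 = 0.0000·2 + 0.2357·4 + (-0.2357)·4 + (-0.9428)·4 = -3.7712; q_2·w_3 = 0.4472·2 + 0.5963·4 + (-0.5963)·4 + 0.2981·4 = 2.0870.
u_3 = w_3 + 3.7712·q_1 − 2.0870·q_2 = (1.0667, 3.6444, 4.3556, -0.1778).
‖u_3‖ = 5.7812, so q_3 = (0.1845, 0.6304, 0.7534, -0.0308).

Q = [[0.0000, 0.4472, 0.1845], [0.2357, 0.5963, 0.6304], [-0.2357, -0.5963, 0.7534], [-0.9428, 0.2981, -0.0308]], R = [[4.2426, -1.4142, -3.7712], [0.0000, 2.2361, 2.0870], [0.0000, 0.0000, 5.7812]]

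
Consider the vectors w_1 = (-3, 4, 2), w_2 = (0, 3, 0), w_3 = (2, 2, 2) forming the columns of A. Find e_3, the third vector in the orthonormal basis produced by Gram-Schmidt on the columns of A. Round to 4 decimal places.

w_1 = (-3, 4, 2); ‖w_1‖ = 5.3852, so e_1 = (-0.5571, 0.7428, 0.3714).
e_1·w_2 = (-0.5571)·0 + 0.7428·3 + 0.3714·0 = 2.2283.
u_2 = w_2 − 2.2283·e_1 = (1.2414, 1.3448, -0.8276).
‖u_2‖ = 2.0086, so e_2 = (0.6180, 0.6695, -0.4120).
e_1·w_3 = (-0.5571)·2 + 0.7428·2 + 0.3714·2 = 1.1142; e_2·w_3 = 0.6180·2 + 0.6695·2 + (-0.4120)·2 = 1.7511.
u_3 = w_3 − 1.1142·e_1 − 1.7511·e_2 = (1.5385, 0.0000, 2.3077).
‖u_3‖ = 2.7735, so e_3 = (0.5547, 0.0000, 0.8321).

e_3 = (0.5547, 0.0000, 0.8321)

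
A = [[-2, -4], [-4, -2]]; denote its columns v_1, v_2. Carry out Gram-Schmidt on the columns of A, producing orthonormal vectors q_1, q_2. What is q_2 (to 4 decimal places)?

q_2 = (-0.8944, 0.4472)

q_1 = v_1/‖v_1‖ = (-2, -4)/4.4721 = (-0.4472, -0.8944).
r_{12} = q_1·v_2 = 3.5777.
u_2 = v_2 − 3.5777·q_1 = (-2.4000, 1.2000).
‖u_2‖ = 2.6833, so q_2 = (-0.8944, 0.4472).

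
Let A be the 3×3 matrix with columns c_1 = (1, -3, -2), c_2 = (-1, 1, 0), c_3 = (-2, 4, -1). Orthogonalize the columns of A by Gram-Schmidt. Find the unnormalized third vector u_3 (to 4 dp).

u_3 = (1.0000, 1.0000, -1.0000)

e_1 = c_1/‖c_1‖ = (1, -3, -2)/3.7417 = (0.2673, -0.8018, -0.5345).
r_{12} = e_1·c_2 = -1.0690.
u_2 = c_2 + 1.0690·e_1 = (-0.7143, 0.1429, -0.5714).
‖u_2‖ = 0.9258, so e_2 = (-0.7715, 0.1543, -0.6172).
r_{13} = e_1·c_3 = -3.2071; r_{23} = e_2·c_3 = 2.7775.
u_3 = c_3 + 3.2071·e_1 − 2.7775·e_2 = (1.0000, 1.0000, -1.0000).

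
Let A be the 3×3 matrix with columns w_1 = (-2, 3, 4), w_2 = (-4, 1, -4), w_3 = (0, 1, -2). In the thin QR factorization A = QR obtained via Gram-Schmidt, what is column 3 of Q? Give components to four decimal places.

w_1 = (-2, 3, 4); ‖w_1‖ = 5.3852, so q_1 = (-0.3714, 0.5571, 0.7428).
q_1·w_2 = (-0.3714)·(-4) + 0.5571·1 + 0.7428·(-4) = -0.9285.
u_2 = w_2 + 0.9285·q_1 = (-4.3448, 1.5172, -3.3103).
‖u_2‖ = 5.6690, so q_2 = (-0.7664, 0.2676, -0.5839).
q_1·w_3 = (-0.3714)·0 + 0.5571·1 + 0.7428·(-2) = -0.9285; q_2·w_3 = (-0.7664)·0 + 0.2676·1 + (-0.5839)·(-2) = 1.4355.
u_3 = w_3 + 0.9285·q_1 − 1.4355·q_2 = (0.7554, 1.1330, -0.4721).
‖u_3‖ = 1.4413, so q_3 = (0.5241, 0.7861, -0.3276).

q_3 = (0.5241, 0.7861, -0.3276)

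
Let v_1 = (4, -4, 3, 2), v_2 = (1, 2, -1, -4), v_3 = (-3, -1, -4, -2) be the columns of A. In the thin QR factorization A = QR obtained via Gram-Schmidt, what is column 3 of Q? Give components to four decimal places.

v_1 = (4, -4, 3, 2); ‖v_1‖ = 6.7082, so q_1 = (0.5963, -0.5963, 0.4472, 0.2981).
q_1·v_2 = 0.5963·1 + (-0.5963)·2 + 0.4472·(-1) + 0.2981·(-4) = -2.2361.
u_2 = v_2 + 2.2361·q_1 = (2.3333, 0.6667, 0.0000, -3.3333).
‖u_2‖ = 4.1231, so q_2 = (0.5659, 0.1617, 0.0000, -0.8085).
q_1·v_3 = 0.5963·(-3) + (-0.5963)·(-1) + 0.4472·(-4) + 0.2981·(-2) = -3.5777; q_2·v_3 = 0.5659·(-3) + 0.1617·(-1) + 0.0000·(-4) + (-0.8085)·(-2) = -0.2425.
u_3 = v_3 + 3.5777·q_1 + 0.2425·q_2 = (-0.7294, -3.0941, -2.4000, -1.1294).
‖u_3‖ = 4.1402, so q_3 = (-0.1762, -0.7473, -0.5797, -0.2728).

q_3 = (-0.1762, -0.7473, -0.5797, -0.2728)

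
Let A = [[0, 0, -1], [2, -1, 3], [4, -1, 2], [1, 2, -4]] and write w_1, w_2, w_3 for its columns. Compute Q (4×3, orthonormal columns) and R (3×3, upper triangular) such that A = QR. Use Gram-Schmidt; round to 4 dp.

q_1 = w_1/‖w_1‖ = (0, 2, 4, 1)/4.5826 = (0.0000, 0.4364, 0.8729, 0.2182).
r_{12} = q_1·w_2 = -0.8729.
u_2 = w_2 + 0.8729·q_1 = (0.0000, -0.6190, -0.2381, 2.1905).
‖u_2‖ = 2.2887, so q_2 = (0.0000, -0.2705, -0.1040, 0.9571).
r_{13} = q_1·w_3 = 2.1822; r_{23} = q_2·w_3 = -4.8479.
u_3 = w_3 − 2.1822·q_1 + 4.8479·q_2 = (-1.0000, 0.7364, -0.4091, 0.1636).
‖u_3‖ = 1.3177, so q_3 = (-0.7589, 0.5588, -0.3105, 0.1242).

Q = [[0.0000, 0.0000, -0.7589], [0.4364, -0.2705, 0.5588], [0.8729, -0.1040, -0.3105], [0.2182, 0.9571, 0.1242]], R = [[4.5826, -0.8729, 2.1822], [0.0000, 2.2887, -4.8479], [0.0000, 0.0000, 1.3177]]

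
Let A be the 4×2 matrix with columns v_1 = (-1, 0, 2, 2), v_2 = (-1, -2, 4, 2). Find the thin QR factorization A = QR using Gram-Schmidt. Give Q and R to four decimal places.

v_1 = (-1, 0, 2, 2); ‖v_1‖ = 3.0000, so q_1 = (-0.3333, 0.0000, 0.6667, 0.6667).
q_1·v_2 = (-0.3333)·(-1) + 0.0000·(-2) + 0.6667·4 + 0.6667·2 = 4.3333.
u_2 = v_2 − 4.3333·q_1 = (0.4444, -2.0000, 1.1111, -0.8889).
‖u_2‖ = 2.4944, so q_2 = (0.1782, -0.8018, 0.4454, -0.3563).

Q = [[-0.3333, 0.1782], [0.0000, -0.8018], [0.6667, 0.4454], [0.6667, -0.3563]], R = [[3.0000, 4.3333], [0.0000, 2.4944]]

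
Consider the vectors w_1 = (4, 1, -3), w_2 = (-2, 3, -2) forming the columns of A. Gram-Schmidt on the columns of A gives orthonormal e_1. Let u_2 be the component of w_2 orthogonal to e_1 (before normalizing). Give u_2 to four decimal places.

w_1 = (4, 1, -3); ‖w_1‖ = 5.0990, so e_1 = (0.7845, 0.1961, -0.5883).
e_1·w_2 = 0.7845·(-2) + 0.1961·3 + (-0.5883)·(-2) = 0.1961.
u_2 = w_2 − 0.1961·e_1 = (-2.1538, 2.9615, -1.8846).

u_2 = (-2.1538, 2.9615, -1.8846)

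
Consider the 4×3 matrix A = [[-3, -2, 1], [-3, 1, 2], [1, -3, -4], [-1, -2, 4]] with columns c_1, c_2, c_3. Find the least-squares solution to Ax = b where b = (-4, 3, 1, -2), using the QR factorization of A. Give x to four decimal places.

x = (-0.1279, 0.7726, -0.4126)

c_1 = (-3, -3, 1, -1); ‖c_1‖ = 4.4721, so e_1 = (-0.6708, -0.6708, 0.2236, -0.2236).
e_1·c_2 = (-0.6708)·(-2) + (-0.6708)·1 + 0.2236·(-3) + (-0.2236)·(-2) = 0.4472.
u_2 = c_2 − 0.4472·e_1 = (-1.7000, 1.3000, -3.1000, -1.9000).
‖u_2‖ = 4.2190, so e_2 = (-0.4029, 0.3081, -0.7348, -0.4503).
e_1·c_3 = (-0.6708)·1 + (-0.6708)·2 + 0.2236·(-4) + (-0.2236)·4 = -3.8013; e_2·c_3 = (-0.4029)·1 + 0.3081·2 + (-0.7348)·(-4) + (-0.4503)·4 = 1.3510.
u_3 = c_3 + 3.8013·e_1 − 1.3510·e_2 = (-1.0056, -0.9663, -2.1573, 3.7584).
‖u_3‖ = 4.5524, so e_3 = (-0.2209, -0.2123, -0.4739, 0.8256).
Qᵀb = (1.3416, 2.7021, -1.8782).
Back-substitute: x_3 = -1.8782/4.5524 = -0.4126.
x_2 = (2.7021 − 1.3510·(-0.4126))/4.2190 = 0.7726.
x_1 = (1.3416 − 0.4472·0.7726 + 3.8013·(-0.4126))/4.4721 = -0.1279.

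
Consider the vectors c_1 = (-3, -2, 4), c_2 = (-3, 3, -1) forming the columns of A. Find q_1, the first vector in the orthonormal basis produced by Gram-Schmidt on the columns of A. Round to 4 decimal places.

q_1 = c_1/‖c_1‖ = (-3, -2, 4)/5.3852 = (-0.5571, -0.3714, 0.7428).

q_1 = (-0.5571, -0.3714, 0.7428)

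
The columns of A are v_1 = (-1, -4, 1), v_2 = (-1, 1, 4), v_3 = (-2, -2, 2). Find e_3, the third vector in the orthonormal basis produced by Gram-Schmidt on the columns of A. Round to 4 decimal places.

e_3 = (-0.9459, 0.1669, -0.2782)

v_1 = (-1, -4, 1); ‖v_1‖ = 4.2426, so e_1 = (-0.2357, -0.9428, 0.2357).
e_1·v_2 = (-0.2357)·(-1) + (-0.9428)·1 + 0.2357·4 = 0.2357.
u_2 = v_2 − 0.2357·e_1 = (-0.9444, 1.2222, 3.9444).
‖u_2‖ = 4.2361, so e_2 = (-0.2230, 0.2885, 0.9312).
e_1·v_3 = (-0.2357)·(-2) + (-0.9428)·(-2) + 0.2357·2 = 2.8284; e_2·v_3 = (-0.2230)·(-2) + 0.2885·(-2) + 0.9312·2 = 1.7312.
u_3 = v_3 − 2.8284·e_1 − 1.7312·e_2 = (-0.9474, 0.1672, -0.2786).
‖u_3‖ = 1.0015, so e_3 = (-0.9459, 0.1669, -0.2782).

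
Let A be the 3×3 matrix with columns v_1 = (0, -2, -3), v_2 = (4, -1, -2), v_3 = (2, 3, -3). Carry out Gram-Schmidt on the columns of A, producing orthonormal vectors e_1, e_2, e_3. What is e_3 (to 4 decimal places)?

e_3 = (-0.0692, 0.8301, -0.5534)

v_1 = (0, -2, -3); ‖v_1‖ = 3.6056, so e_1 = (0.0000, -0.5547, -0.8321).
e_1·v_2 = 0.0000·4 + (-0.5547)·(-1) + (-0.8321)·(-2) = 2.2188.
u_2 = v_2 − 2.2188·e_1 = (4.0000, 0.2308, -0.1538).
‖u_2‖ = 4.0096, so e_2 = (0.9976, 0.0576, -0.0384).
e_1·v_3 = 0.0000·2 + (-0.5547)·3 + (-0.8321)·(-3) = 0.8321; e_2·v_3 = 0.9976·2 + 0.0576·3 + (-0.0384)·(-3) = 2.2830.
u_3 = v_3 − 0.8321·e_1 − 2.2830·e_2 = (-0.2775, 3.3301, -2.2201).
‖u_3‖ = 4.0119, so e_3 = (-0.0692, 0.8301, -0.5534).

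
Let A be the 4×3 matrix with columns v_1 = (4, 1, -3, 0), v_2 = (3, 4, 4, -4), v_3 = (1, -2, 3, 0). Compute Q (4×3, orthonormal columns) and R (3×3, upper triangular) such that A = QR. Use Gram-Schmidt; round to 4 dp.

v_1 = (4, 1, -3, 0); ‖v_1‖ = 5.0990, so q_1 = (0.7845, 0.1961, -0.5883, 0.0000).
q_1·v_2 = 0.7845·3 + 0.1961·4 + (-0.5883)·4 + 0.0000·(-4) = 0.7845.
u_2 = v_2 − 0.7845·q_1 = (2.3846, 3.8462, 4.4615, -4.0000).
‖u_2‖ = 7.5090, so q_2 = (0.3176, 0.5122, 0.5942, -0.5327).
q_1·v_3 = 0.7845·1 + 0.1961·(-2) + (-0.5883)·3 + 0.0000·0 = -1.3728; q_2·v_3 = 0.3176·1 + 0.5122·(-2) + 0.5942·3 + (-0.5327)·0 = 1.0756.
u_3 = v_3 + 1.3728·q_1 − 1.0756·q_2 = (1.7353, -2.2817, 1.5532, 0.5730).
‖u_3‖ = 3.3103, so q_3 = (0.5242, -0.6893, 0.4692, 0.1731).

Q = [[0.7845, 0.3176, 0.5242], [0.1961, 0.5122, -0.6893], [-0.5883, 0.5942, 0.4692], [0.0000, -0.5327, 0.1731]], R = [[5.0990, 0.7845, -1.3728], [0.0000, 7.5090, 1.0756], [0.0000, 0.0000, 3.3103]]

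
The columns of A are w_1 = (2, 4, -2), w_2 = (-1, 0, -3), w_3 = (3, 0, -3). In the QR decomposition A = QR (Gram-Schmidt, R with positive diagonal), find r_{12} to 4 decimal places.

r_{12} = 0.8165

w_1 = (2, 4, -2); ‖w_1‖ = 4.8990, so q_1 = (0.4082, 0.8165, -0.4082).
r_{12} = q_1·w_2 = 0.8165.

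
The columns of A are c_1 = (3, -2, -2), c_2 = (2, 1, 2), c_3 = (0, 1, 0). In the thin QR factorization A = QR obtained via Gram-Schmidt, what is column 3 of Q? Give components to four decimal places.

c_1 = (3, -2, -2); ‖c_1‖ = 4.1231, so q_1 = (0.7276, -0.4851, -0.4851).
q_1·c_2 = 0.7276·2 + (-0.4851)·1 + (-0.4851)·2 = 0.0000.
u_2 = c_2 + 0.0000·q_1 = (2.0000, 1.0000, 2.0000).
‖u_2‖ = 3.0000, so q_2 = (0.6667, 0.3333, 0.6667).
q_1·c_3 = 0.7276·0 + (-0.4851)·1 + (-0.4851)·0 = -0.4851; q_2·c_3 = 0.6667·0 + 0.3333·1 + 0.6667·0 = 0.3333.
u_3 = c_3 + 0.4851·q_1 − 0.3333·q_2 = (0.1307, 0.6536, -0.4575).
‖u_3‖ = 0.8085, so q_3 = (0.1617, 0.8085, -0.5659).

q_3 = (0.1617, 0.8085, -0.5659)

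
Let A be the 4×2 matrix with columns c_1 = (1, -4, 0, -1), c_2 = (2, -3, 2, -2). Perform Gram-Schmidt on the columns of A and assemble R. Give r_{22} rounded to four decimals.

r_{22} = 2.6034

c_1 = (1, -4, 0, -1); ‖c_1‖ = 4.2426, so e_1 = (0.2357, -0.9428, 0.0000, -0.2357).
e_1·c_2 = 0.2357·2 + (-0.9428)·(-3) + 0.0000·2 + (-0.2357)·(-2) = 3.7712.
u_2 = c_2 − 3.7712·e_1 = (1.1111, 0.5556, 2.0000, -1.1111).
r_{22} = ‖u_2‖ = 2.6034.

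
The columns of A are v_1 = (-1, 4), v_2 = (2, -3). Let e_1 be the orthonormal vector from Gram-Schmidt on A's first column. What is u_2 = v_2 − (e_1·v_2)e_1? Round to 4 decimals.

u_2 = (1.1765, 0.2941)

v_1 = (-1, 4); ‖v_1‖ = 4.1231, so e_1 = (-0.2425, 0.9701).
e_1·v_2 = (-0.2425)·2 + 0.9701·(-3) = -3.3955.
u_2 = v_2 + 3.3955·e_1 = (1.1765, 0.2941).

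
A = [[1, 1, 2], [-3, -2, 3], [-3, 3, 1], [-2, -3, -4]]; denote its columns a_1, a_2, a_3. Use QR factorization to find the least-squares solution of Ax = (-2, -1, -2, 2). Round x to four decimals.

x = (0.1524, -0.3421, -0.4311)

a_1 = (1, -3, -3, -2); ‖a_1‖ = 4.7958, so e_1 = (0.2085, -0.6255, -0.6255, -0.4170).
e_1·a_2 = 0.2085·1 + (-0.6255)·(-2) + (-0.6255)·3 + (-0.4170)·(-3) = 0.8341.
u_2 = a_2 − 0.8341·e_1 = (0.8261, -1.4783, 3.5217, -2.6522).
‖u_2‖ = 4.7227, so e_2 = (0.1749, -0.3130, 0.7457, -0.5616).
e_1·a_3 = 0.2085·2 + (-0.6255)·3 + (-0.6255)·1 + (-0.4170)·(-4) = -0.4170; e_2·a_3 = 0.1749·2 + (-0.3130)·3 + 0.7457·1 + (-0.5616)·(-4) = 2.4028.
u_3 = a_3 + 0.4170·e_1 − 2.4028·e_2 = (1.6667, 3.4912, -1.0526, -2.8246).
‖u_3‖ = 4.9043, so e_3 = (0.3398, 0.7119, -0.2146, -0.5759).
Qᵀb = (0.6255, -2.6514, -2.1141).
Back-substitute: x_3 = -2.1141/4.9043 = -0.4311.
x_2 = (-2.6514 − 2.4028·(-0.4311))/4.7227 = -0.3421.
x_1 = (0.6255 − 0.8341·(-0.3421) + 0.4170·(-0.4311))/4.7958 = 0.1524.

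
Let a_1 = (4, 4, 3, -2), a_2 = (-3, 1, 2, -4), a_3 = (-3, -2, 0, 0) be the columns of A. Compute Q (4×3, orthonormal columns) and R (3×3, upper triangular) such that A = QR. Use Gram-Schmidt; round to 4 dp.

Q = [[0.5963, -0.6539, -0.0550], [0.5963, 0.0864, -0.3947], [0.4472, 0.2961, 0.8420], [-0.2981, -0.6909, 0.3636]], R = [[6.7082, 0.8944, -2.9814], [0.0000, 5.4037, 1.7889], [0.0000, 0.0000, 0.9544]]

e_1 = a_1/‖a_1‖ = (4, 4, 3, -2)/6.7082 = (0.5963, 0.5963, 0.4472, -0.2981).
r_{12} = e_1·a_2 = 0.8944.
u_2 = a_2 − 0.8944·e_1 = (-3.5333, 0.4667, 1.6000, -3.7333).
‖u_2‖ = 5.4037, so e_2 = (-0.6539, 0.0864, 0.2961, -0.6909).
r_{13} = e_1·a_3 = -2.9814; r_{23} = e_2·a_3 = 1.7889.
u_3 = a_3 + 2.9814·e_1 − 1.7889·e_2 = (-0.0525, -0.3767, 0.8037, 0.3470).
‖u_3‖ = 0.9544, so e_3 = (-0.0550, -0.3947, 0.8420, 0.3636).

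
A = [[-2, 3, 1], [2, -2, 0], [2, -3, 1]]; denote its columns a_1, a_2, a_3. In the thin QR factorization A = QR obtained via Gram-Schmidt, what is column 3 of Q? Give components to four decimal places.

a_1 = (-2, 2, 2); ‖a_1‖ = 3.4641, so q_1 = (-0.5774, 0.5774, 0.5774).
q_1·a_2 = (-0.5774)·3 + 0.5774·(-2) + 0.5774·(-3) = -4.6188.
u_2 = a_2 + 4.6188·q_1 = (0.3333, 0.6667, -0.3333).
‖u_2‖ = 0.8165, so q_2 = (0.4082, 0.8165, -0.4082).
q_1·a_3 = (-0.5774)·1 + 0.5774·0 + 0.5774·1 = 0.0000; q_2·a_3 = 0.4082·1 + 0.8165·0 + (-0.4082)·1 = 0.0000.
u_3 = a_3 + 0.0000·q_1 + 0.0000·q_2 = (1.0000, 0.0000, 1.0000).
‖u_3‖ = 1.4142, so q_3 = (0.7071, 0.0000, 0.7071).

q_3 = (0.7071, 0.0000, 0.7071)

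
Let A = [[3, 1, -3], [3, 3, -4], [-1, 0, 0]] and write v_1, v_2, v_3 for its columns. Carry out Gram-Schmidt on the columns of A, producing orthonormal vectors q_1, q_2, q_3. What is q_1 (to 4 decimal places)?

q_1 = (0.6882, 0.6882, -0.2294)

v_1 = (3, 3, -1); ‖v_1‖ = 4.3589, so q_1 = (0.6882, 0.6882, -0.2294).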